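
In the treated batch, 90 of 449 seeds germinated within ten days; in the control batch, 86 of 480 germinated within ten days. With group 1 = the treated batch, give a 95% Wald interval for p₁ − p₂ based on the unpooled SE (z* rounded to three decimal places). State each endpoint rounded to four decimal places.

(-0.0292, 0.0718)

p̂₁ = 0.20045, p̂₂ = 0.17917, so the observed difference is 0.02128.
SE = √(0.000356942 + 0.000306387) = √0.000663329 = 0.025755.
z* = 1.960 at the 95% level. Margin of error = 0.05048.
CI: 0.02128 ± 0.05048 = (-0.0292, 0.0718).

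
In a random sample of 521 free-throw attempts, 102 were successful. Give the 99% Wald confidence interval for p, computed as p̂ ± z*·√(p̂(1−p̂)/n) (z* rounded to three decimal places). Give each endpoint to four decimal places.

(0.1510, 0.2406)

p̂ = 102/521 = 0.19578.
Standard error of p̂: √(0.157449/521) = √0.000302205 = 0.017384.
The 99% critical value is z* = 2.576.
Margin = 2.576·0.017384 = 0.04478.
Interval: 0.19578 ± 0.04478 → (0.1510, 0.2406).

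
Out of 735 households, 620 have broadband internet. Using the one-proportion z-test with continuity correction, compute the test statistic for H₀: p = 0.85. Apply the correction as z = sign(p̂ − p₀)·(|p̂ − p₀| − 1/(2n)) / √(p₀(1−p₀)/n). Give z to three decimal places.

The sample proportion is 620/735 = 0.84354. p̂ − p₀ = -0.006463.
Continuity correction 1/(2n) = 1/1470 = 0.000680.
Corrected numerator: |-0.006463| − 0.000680 = 0.005783.
Under H₀, SE = √(p₀(1−p₀)/n) = √(0.85·0.15/735) = √0.000173469 = 0.013171.
z = (−)0.005783/0.013171 = -0.439.

z = -0.439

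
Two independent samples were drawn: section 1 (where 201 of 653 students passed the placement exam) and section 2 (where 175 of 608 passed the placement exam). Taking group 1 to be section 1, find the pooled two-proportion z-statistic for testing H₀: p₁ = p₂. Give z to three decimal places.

p̂₁ = 201/653 = 0.30781, p̂₂ = 175/608 = 0.28783.
Pooled p̂ = (201+175)/(653+608) = 376/1261 = 0.29818.
Pooled SE = √[0.2092671·0.00317613] ≈ 0.025781.
z = 0.01998/0.025781 = 0.775.

z = 0.775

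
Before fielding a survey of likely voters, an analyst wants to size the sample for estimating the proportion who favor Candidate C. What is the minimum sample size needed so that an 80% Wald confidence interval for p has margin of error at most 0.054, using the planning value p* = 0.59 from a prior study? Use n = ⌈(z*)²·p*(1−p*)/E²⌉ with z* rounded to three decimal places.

n = 137

For 80% confidence, z* = 1.282.
p*(1−p*) = 0.2419.
(z*)²·p*(1−p*)/E² = 1.643524·0.2419/0.002916 = 136.340.
Rounding up, n = 137.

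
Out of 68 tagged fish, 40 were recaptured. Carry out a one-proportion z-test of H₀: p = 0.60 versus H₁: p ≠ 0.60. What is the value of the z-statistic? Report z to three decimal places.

z = -0.198

p̂ = 40/68 = 0.58824.
Null standard error: √(0.60·0.40/68) = √0.003529412 = 0.059409.
Test statistic: z = -0.01176/0.059409 = -0.198.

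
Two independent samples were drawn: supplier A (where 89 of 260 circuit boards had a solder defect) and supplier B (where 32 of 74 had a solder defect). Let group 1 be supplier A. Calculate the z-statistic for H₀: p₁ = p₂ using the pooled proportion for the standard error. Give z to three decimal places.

p̂₁ = 89/260 = 0.34231, p̂₂ = 32/74 = 0.43243.
Pooling: p̂ = 121/334 = 0.36228.
Pooled SE = √[0.2310319·0.01735967] ≈ 0.063330.
z = (p̂₁ − p̂₂)/SE = (0.34231 − 0.43243)/0.063330 = -0.09012/0.063330 = -1.423.

z = -1.423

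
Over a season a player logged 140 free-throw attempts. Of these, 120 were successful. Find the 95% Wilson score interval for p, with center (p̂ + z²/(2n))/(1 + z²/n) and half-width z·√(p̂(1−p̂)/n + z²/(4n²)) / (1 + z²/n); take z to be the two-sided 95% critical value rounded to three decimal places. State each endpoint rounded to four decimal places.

(0.7896, 0.9056)

Here p̂ = 120/140 = 0.85714 and z = 1.960 (z² = 3.841600).
Denominator 1 + z²/n = 1 + 3.841600/140 = 1.027440.
Adjusted center: (0.85714 + z²/(2n))/1.027440 = 0.84760.
Radicand: p̂(1−p̂)/n + z²/(4n²) = 0.000874636 + 0.000049000 = 0.000923636.
Half-width = 1.960·√0.000923636/1.027440 = 0.05798.
CI: 0.84760 ± 0.05798 = (0.7896, 0.9056).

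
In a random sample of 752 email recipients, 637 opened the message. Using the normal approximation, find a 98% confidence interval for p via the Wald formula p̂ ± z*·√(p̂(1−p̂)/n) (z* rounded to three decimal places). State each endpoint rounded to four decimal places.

(0.8165, 0.8776)

The sample proportion is 637/752 = 0.84707.
SE = √(p̂(1−p̂)/n) = √(0.129539/752) = 0.013125.
The 98% critical value is z* = 2.326.
Margin = 2.326·0.013125 = 0.03053.
CI: 0.84707 ± 0.03053 = (0.8165, 0.8776).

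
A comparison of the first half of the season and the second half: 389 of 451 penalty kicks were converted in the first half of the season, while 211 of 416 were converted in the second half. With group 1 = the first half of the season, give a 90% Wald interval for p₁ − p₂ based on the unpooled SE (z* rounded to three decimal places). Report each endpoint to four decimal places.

p̂₁ = 389/451 = 0.86253, p̂₂ = 211/416 = 0.50721; p̂₁ − p̂₂ = 0.35532.
Unpooled SE = √(p̂₁(1−p̂₁)/n₁ + p̂₂(1−p̂₂)/n₂) = √(0.000262913 + 0.000600837) = 0.029390.
For 90% confidence, z* = 1.645. Margin of error = 0.04835.
So the interval runs from 0.3070 to 0.4037.

(0.3070, 0.4037)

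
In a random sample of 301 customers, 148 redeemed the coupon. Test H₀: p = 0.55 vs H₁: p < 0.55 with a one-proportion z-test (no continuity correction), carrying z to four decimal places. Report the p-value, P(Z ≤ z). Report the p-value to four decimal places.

The sample proportion is 148/301 = 0.49169.
Null standard error: √(0.55·0.45/301) = √0.000822259 = 0.028675.
Test statistic (full precision, shown to 4 dp): z = (148/301 − 0.55)/SE₀ ≈ -2.0333.
From the standard normal, P(Z ≤ z) = 0.0210.

p-value = 0.0210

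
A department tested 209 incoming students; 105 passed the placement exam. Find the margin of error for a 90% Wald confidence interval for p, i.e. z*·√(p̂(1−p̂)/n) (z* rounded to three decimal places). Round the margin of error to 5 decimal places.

ME = 0.05689

With x = 105 successes in n = 209, p̂ = 0.50239.
SE = √(p̂(1−p̂)/n) = √(0.249994/209) = 0.034585.
z* = 1.645 at the 90% level.
Margin of error = z*·SE = 1.645 × 0.034585 = 0.05689.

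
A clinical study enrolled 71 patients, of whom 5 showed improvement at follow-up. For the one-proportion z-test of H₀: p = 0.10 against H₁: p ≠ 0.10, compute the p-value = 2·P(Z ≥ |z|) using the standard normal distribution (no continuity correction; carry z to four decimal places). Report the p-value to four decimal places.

Sample proportion p̂ = 5/71 = 0.07042.
Null standard error: √(0.10·0.90/71) = √0.001267606 = 0.035603.
Test statistic (full precision, shown to 4 dp): z = (5/71 − 0.10)/SE₀ ≈ -0.8307.
From the standard normal, 2·P(Z ≥ |z|) = 0.4061.

p-value = 0.4061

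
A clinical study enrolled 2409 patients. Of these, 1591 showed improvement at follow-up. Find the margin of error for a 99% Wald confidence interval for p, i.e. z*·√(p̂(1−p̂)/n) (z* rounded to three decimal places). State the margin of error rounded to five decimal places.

With x = 1591 successes in n = 2409, p̂ = 0.66044.
Standard error of p̂: √(0.224259/2409) = √0.000093092 = 0.009648.
For 99% confidence, z* = 2.576.
ME = 2.576·0.009648 = 0.02485.

ME = 0.02485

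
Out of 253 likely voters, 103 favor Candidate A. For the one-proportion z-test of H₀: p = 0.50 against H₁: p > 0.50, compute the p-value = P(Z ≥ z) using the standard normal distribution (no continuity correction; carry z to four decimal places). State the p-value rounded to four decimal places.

Sample proportion p̂ = 103/253 = 0.40711.
SE₀ = √(0.50·0.50/253) = 0.031435.
z = (p̂ − p₀)/SE = (103/253 − 0.50)/0.031435 ≈ -2.9549.
p-value = P(Z ≥ z) with z = -2.9549 → 0.9984.

p-value = 0.9984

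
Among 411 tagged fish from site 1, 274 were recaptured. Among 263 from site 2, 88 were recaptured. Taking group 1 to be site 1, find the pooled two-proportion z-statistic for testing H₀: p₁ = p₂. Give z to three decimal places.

Sample proportions: p̂₁ = 274/411 = 0.66667 and p̂₂ = 88/263 = 0.33460.
Pooling: p̂ = 362/674 = 0.53709.
Pooled SE = √[0.2486242·0.00623537] ≈ 0.039373.
z = 0.33207/0.039373 = 8.434.

z = 8.434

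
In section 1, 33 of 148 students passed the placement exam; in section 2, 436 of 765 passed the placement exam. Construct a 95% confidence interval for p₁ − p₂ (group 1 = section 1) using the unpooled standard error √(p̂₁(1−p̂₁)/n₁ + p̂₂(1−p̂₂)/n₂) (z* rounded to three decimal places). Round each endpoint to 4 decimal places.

p̂₁ = 33/148 = 0.22297, p̂₂ = 436/765 = 0.56993; p̂₁ − p̂₂ = -0.34696.
Unpooled SE = √(p̂₁(1−p̂₁)/n₁ + p̂₂(1−p̂₂)/n₂) = √(0.001170649 + 0.000320404) = 0.038614.
The 95% critical value is z* = 1.960. Margin = 1.960·0.038614 = 0.07568.
So the interval runs from -0.4226 to -0.2713.

(-0.4226, -0.2713)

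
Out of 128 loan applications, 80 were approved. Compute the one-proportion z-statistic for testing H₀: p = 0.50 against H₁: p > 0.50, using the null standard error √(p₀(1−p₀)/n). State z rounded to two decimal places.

Sample proportion p̂ = 80/128 = 0.62500.
Under H₀, SE = √(p₀(1−p₀)/n) = √(0.50·0.50/128) = √0.001953125 = 0.044194.
z = (p̂ − p₀)/SE = (0.62500 − 0.50)/0.044194 = 2.83.

z = 2.83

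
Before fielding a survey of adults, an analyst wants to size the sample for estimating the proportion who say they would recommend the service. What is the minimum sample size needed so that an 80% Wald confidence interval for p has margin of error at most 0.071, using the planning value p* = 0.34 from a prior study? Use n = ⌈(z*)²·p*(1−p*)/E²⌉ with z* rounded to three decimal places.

z* = 1.282 at the 80% level.
p*(1−p*) = 0.2244.
Required n before rounding: 1.643524 × 0.2244 / 0.071² = 73.161.
Rounding up, n = 74.

n = 74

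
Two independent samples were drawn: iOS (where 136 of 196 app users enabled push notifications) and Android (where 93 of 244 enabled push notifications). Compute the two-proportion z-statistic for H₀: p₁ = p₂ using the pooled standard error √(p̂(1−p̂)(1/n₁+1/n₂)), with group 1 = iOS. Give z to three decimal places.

z = 6.526

p̂₁ = 136/196 = 0.69388, p̂₂ = 93/244 = 0.38115.
Pooling: p̂ = 229/440 = 0.52045.
Pooled SE = √[0.2495816·0.00920040] ≈ 0.047919.
z = 0.31273/0.047919 = 6.526.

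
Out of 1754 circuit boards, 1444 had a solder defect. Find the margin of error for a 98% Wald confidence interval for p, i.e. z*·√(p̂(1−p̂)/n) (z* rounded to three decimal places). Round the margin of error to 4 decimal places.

ME = 0.0212

Sample proportion p̂ = 1444/1754 = 0.82326.
Standard error of p̂: √(0.145502/1754) = √0.000082955 = 0.009108.
For 98% confidence, z* = 2.326.
So ME = 0.0212.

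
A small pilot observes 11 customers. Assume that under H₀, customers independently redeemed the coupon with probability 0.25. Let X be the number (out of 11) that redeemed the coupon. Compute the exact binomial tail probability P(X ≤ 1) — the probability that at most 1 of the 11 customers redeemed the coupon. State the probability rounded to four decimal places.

P = 0.1971

X is binomial with n = 11 and p = 0.25.
P(X ≤ 1) = C(11,0)·0.25^0·0.75^11 + C(11,1)·0.25^1·0.75^10.
= 0.042235 + 0.154862 = 0.1971.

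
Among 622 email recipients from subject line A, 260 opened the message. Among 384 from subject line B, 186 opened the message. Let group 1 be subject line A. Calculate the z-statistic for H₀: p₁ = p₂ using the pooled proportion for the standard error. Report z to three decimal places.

z = -2.059

p̂₁ = 260/622 = 0.41801, p̂₂ = 186/384 = 0.48438.
Pooling: p̂ = 446/1006 = 0.44334.
Pooled SE = √[0.2467896·0.00421188] ≈ 0.032240.
z = -0.06637/0.032240 = -2.059.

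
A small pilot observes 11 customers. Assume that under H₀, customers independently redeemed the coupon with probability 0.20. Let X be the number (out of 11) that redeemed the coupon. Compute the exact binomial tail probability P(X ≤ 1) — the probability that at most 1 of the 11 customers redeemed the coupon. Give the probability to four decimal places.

P = 0.3221

X is binomial with n = 11 and p = 0.20.
P(X ≤ 1) = C(11,0)·0.20^0·0.80^11 + C(11,1)·0.20^1·0.80^10.
= 0.085899 + 0.236223 = 0.3221.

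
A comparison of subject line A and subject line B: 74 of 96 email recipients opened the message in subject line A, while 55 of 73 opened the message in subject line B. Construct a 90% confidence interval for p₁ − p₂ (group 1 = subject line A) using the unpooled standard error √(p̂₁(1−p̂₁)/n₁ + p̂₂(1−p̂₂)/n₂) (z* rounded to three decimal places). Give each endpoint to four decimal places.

(-0.0915, 0.1263)

p̂₁ = 74/96 = 0.77083, p̂₂ = 55/73 = 0.75342; p̂₁ − p̂₂ = 0.01741.
SE = √(0.001840097 + 0.002544876) = √0.004384973 = 0.066219.
For 90% confidence, z* = 1.645. Margin = 1.645·0.066219 = 0.10893.
Interval: 0.01741 ± 0.10893 → (-0.0915, 0.1263).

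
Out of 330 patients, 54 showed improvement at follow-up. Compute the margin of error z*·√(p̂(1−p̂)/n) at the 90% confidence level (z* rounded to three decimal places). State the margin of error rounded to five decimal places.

The sample proportion is 54/330 = 0.16364.
SE(p̂) = √(0.16364·0.83636/330) = 0.020365.
The 90% critical value is z* = 1.645.
Margin of error = z*·SE = 1.645 × 0.020365 = 0.03350.

ME = 0.03350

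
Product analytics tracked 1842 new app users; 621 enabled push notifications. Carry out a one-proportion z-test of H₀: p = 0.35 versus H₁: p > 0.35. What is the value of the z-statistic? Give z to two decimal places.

z = -1.16

p̂ = 621/1842 = 0.33713.
SE₀ = √(0.35·0.65/1842) = 0.011113.
z = (p̂ − p₀)/SE = (0.33713 − 0.35)/0.011113 = -1.16.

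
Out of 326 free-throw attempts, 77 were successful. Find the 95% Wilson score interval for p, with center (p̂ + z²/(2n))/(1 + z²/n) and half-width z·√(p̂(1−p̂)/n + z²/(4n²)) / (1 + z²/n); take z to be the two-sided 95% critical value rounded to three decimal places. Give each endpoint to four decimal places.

Here p̂ = 77/326 = 0.23620 and z = 1.960 (z² = 3.841600).
Denominator 1 + z²/n = 1 + 3.841600/326 = 1.011784.
Center = (0.23620 + 0.005892)/1.011784 = 0.23927.
Radicand: p̂(1−p̂)/n + z²/(4n²) = 0.000553398 + 0.000009037 = 0.000562435.
Half-width = z·√(radicand)/denom = 1.960·0.023716/1.011784 = 0.04594.
Interval: 0.23927 ± 0.04594 → (0.1933, 0.2852).

(0.1933, 0.2852)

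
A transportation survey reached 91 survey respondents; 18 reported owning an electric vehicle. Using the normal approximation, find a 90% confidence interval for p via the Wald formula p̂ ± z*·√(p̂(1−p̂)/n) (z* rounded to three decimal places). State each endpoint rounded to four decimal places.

p̂ = 18/91 = 0.19780.
Standard error of p̂: √(0.158676/91) = √0.001743698 = 0.041758.
For 90% confidence, z* = 1.645.
Margin of error: 1.645 × 0.041758 = 0.06869.
So the interval runs from 0.1291 to 0.2665.

(0.1291, 0.2665)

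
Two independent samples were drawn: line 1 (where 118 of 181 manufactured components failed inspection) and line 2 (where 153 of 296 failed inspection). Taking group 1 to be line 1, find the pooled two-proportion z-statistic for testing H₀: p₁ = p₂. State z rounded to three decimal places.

Sample proportions: p̂₁ = 118/181 = 0.65193 and p̂₂ = 153/296 = 0.51689.
Pooled p̂ = (118+153)/(181+296) = 271/477 = 0.56813.
Pooled SE = √[0.2453577·0.00890324] ≈ 0.046738.
z = 0.13504/0.046738 = 2.889.

z = 2.889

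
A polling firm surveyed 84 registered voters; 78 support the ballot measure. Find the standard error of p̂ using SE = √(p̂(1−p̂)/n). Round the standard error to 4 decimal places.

SE = 0.0281

With x = 78 successes in n = 84, p̂ = 0.92857.
p̂(1−p̂) = 0.066328.
SE = √(0.066328/84) = √0.000789619 = 0.0281.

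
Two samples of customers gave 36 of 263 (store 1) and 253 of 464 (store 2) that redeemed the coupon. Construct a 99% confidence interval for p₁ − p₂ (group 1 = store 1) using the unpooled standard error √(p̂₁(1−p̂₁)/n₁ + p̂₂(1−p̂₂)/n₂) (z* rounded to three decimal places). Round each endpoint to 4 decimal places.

p̂₁ = 0.13688, p̂₂ = 0.54526, so the observed difference is -0.40838.
SE = √(0.000449222 + 0.000534379) = √0.000983601 = 0.031362.
For 99% confidence, z* = 2.576. Margin = 2.576·0.031362 = 0.08079.
So the interval runs from -0.4892 to -0.3276.

(-0.4892, -0.3276)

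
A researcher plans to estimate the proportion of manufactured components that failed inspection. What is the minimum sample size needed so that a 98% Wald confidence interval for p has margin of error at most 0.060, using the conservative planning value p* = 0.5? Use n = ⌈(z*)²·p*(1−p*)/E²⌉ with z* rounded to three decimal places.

n = 376

For 98% confidence, z* = 2.326.
p*(1−p*) = 0.2500.
(z*)²·p*(1−p*)/E² = 5.410276·0.2500/0.003600 = 375.714.
Rounding up, n = 376.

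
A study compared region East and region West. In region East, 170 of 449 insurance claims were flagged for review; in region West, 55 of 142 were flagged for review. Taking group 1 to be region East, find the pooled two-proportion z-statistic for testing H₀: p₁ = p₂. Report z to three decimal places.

z = -0.186

p̂₁ = 170/449 = 0.37862, p̂₂ = 55/142 = 0.38732.
Pooled p̂ = (170+55)/(449+142) = 225/591 = 0.38071.
Pooled SE = √[0.2357701·0.00926943] ≈ 0.046749.
z = -0.00870/0.046749 = -0.186.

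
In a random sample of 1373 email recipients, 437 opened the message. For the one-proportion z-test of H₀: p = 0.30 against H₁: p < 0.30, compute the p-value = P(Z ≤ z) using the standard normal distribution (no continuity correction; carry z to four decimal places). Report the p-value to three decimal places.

Sample proportion p̂ = 437/1373 = 0.31828.
SE₀ = √(0.30·0.70/1373) = 0.012367.
Test statistic (full precision, shown to 4 dp): z = (437/1373 − 0.30)/SE₀ ≈ 1.4782.
p-value = P(Z ≤ z) with z = 1.4782 → 0.930.

p-value = 0.930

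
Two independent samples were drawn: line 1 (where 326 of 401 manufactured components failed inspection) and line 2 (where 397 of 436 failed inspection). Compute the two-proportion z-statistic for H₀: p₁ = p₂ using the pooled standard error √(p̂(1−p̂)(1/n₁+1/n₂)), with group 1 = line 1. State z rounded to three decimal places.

Sample proportions: p̂₁ = 326/401 = 0.81297 and p̂₂ = 397/436 = 0.91055.
Pooled p̂ = (326+397)/(401+436) = 723/837 = 0.86380.
SE = √[p̂(1−p̂)(1/n₁+1/n₂)] = √[0.86380·0.13620·(1/401+1/436)] ≈ 0.023732.
z = -0.09758/0.023732 = -4.112.

z = -4.112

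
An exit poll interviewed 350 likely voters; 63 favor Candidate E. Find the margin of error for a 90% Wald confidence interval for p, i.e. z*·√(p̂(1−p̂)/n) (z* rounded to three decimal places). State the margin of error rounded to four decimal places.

ME = 0.0338

With x = 63 successes in n = 350, p̂ = 0.18000.
Standard error of p̂: √(0.147600/350) = √0.000421714 = 0.020536.
The 90% critical value is z* = 1.645.
So ME = 0.0338.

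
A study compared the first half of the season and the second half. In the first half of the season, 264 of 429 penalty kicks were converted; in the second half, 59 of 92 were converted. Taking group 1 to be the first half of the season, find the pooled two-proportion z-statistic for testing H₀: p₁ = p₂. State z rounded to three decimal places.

p̂₁ = 264/429 = 0.61538, p̂₂ = 59/92 = 0.64130.
Pooling: p̂ = 323/521 = 0.61996.
Pooled SE = √[0.2356092·0.01320057] ≈ 0.055769.
z = -0.02592/0.055769 = -0.465.

z = -0.465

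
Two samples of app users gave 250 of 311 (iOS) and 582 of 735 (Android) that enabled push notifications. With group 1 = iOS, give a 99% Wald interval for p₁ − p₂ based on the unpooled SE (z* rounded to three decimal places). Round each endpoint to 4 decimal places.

(-0.0576, 0.0817)

p̂₁ = 250/311 = 0.80386, p̂₂ = 582/735 = 0.79184; p̂₁ − p̂₂ = 0.01202.
Unpooled SE = √(p̂₁(1−p̂₁)/n₁ + p̂₂(1−p̂₂)/n₂) = √(0.000506977 + 0.000224260) = 0.027041.
z* = 2.576 at the 99% level. Margin = 2.576·0.027041 = 0.06966.
Interval: 0.01202 ± 0.06966 → (-0.0576, 0.0817).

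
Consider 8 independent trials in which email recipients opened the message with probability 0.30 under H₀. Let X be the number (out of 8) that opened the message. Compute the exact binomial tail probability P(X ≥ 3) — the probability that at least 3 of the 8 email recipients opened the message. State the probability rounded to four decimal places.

P = 0.4482

X is binomial with n = 8 and p = 0.30.
P(X ≥ 3) = Σ_{j=3}^{8} C(8,j)·0.30^j·0.70^{8−j}.
= 0.254122 + 0.136137 + 0.046675 + 0.010002 + 0.001225 + 0.000066 = 0.4482.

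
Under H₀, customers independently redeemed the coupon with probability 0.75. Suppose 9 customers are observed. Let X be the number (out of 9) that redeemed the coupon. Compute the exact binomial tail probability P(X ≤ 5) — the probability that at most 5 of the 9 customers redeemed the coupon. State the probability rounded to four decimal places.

X ~ Binomial(n=9, p=0.75).
P(X ≤ 5) = Σ_{j=0}^{5} C(9,j)·0.75^j·0.25^{9−j}.
= 0.000004 + 0.000103 + 0.001236 + 0.008652 + 0.038933 + 0.116798 = 0.1657.

P = 0.1657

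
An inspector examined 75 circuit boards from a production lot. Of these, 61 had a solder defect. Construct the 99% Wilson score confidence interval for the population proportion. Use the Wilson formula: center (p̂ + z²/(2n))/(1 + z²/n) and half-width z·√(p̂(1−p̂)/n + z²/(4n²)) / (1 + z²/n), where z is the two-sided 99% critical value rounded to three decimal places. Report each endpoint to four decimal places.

p̂ = 61/75 = 0.81333; z = 2.576, so z² = 6.635776.
Denominator 1 + z²/n = 1 + 6.635776/75 = 1.088477.
Adjusted center: (0.81333 + z²/(2n))/1.088477 = 0.78786.
Radicand: p̂(1−p̂)/n + z²/(4n²) = 0.002024296 + 0.000294923 = 0.002319219.
Half-width = z·√(radicand)/denom = 2.576·0.048158/1.088477 = 0.11397.
CI: 0.78786 ± 0.11397 = (0.6739, 0.9018).

(0.6739, 0.9018)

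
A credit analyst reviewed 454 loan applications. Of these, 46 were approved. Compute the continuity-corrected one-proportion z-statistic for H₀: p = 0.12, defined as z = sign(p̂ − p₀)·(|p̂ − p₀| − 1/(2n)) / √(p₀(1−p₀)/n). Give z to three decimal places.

z = -1.153

p̂ = 46/454 = 0.10132. p̂ − p₀ = -0.018678.
1/(2n) = 0.001101.
Corrected numerator: |-0.018678| − 0.001101 = 0.017577.
SE₀ = √(0.12·0.88/454) = 0.015251.
z = −0.017577/0.015251 = -1.153.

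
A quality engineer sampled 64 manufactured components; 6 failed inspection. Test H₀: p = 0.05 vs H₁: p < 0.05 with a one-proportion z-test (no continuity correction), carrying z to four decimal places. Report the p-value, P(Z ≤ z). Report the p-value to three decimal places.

With x = 6 successes in n = 64, p̂ = 0.09375.
Null standard error: √(0.05·0.95/64) = √0.000742188 = 0.027243.
Test statistic (full precision, shown to 4 dp): z = (6/64 − 0.05)/SE₀ ≈ 1.6059.
p-value = P(Z ≤ z) with z = 1.6059 → 0.946.

p-value = 0.946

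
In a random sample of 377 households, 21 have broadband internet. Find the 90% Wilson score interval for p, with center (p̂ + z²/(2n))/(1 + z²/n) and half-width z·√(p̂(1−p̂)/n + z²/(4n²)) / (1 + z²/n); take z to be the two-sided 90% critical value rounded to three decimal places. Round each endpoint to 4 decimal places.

p̂ = 21/377 = 0.05570; z = 1.645, so z² = 2.706025.
1 + z²/n = 1.007178.
Adjusted center: (0.05570 + z²/(2n))/1.007178 = 0.05887.
Radicand: p̂(1−p̂)/n + z²/(4n²) = 0.000139523 + 0.000004760 = 0.000144283.
Half-width = 1.645·√0.000144283/1.007178 = 0.01962.
So the interval runs from 0.0393 to 0.0785.

(0.0393, 0.0785)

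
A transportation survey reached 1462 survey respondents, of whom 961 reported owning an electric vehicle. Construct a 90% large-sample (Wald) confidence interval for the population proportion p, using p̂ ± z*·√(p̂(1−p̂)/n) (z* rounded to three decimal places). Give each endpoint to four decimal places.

(0.6369, 0.6777)

With x = 961 successes in n = 1462, p̂ = 0.65732.
SE = √(p̂(1−p̂)/n) = √(0.225251/1462) = 0.012413.
z* = 1.645 at the 90% level.
Margin of error: 1.645 × 0.012413 = 0.02042.
Interval: 0.65732 ± 0.02042 → (0.6369, 0.6777).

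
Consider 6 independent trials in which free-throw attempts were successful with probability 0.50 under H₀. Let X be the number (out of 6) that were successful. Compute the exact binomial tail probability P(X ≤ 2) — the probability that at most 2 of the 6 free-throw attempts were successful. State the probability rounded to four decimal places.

P = 0.3438

X ~ Binomial(n=6, p=0.50).
P(X ≤ 2) = C(6,0)·0.50^0·0.50^6 + C(6,1)·0.50^1·0.50^5 + C(6,2)·0.50^2·0.50^4.
= 0.015625 + 0.093750 + 0.234375 = 0.3438.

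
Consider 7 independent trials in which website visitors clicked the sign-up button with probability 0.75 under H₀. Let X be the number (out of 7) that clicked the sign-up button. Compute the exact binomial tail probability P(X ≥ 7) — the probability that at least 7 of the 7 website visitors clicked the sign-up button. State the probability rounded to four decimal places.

P = 0.1335

X is binomial with n = 7 and p = 0.75.
P(X ≥ 7) = C(7,7)·0.75^7·0.25^0.
= 0.133484 = 0.1335.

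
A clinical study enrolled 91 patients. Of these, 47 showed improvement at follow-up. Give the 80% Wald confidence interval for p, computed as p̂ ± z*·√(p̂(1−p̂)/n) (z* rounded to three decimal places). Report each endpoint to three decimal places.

(0.449, 0.584)

The sample proportion is 47/91 = 0.51648.
Standard error of p̂: √(0.249728/91) = √0.002744267 = 0.052386.
For 80% confidence, z* = 1.282.
Margin = 1.282·0.052386 = 0.06716.
Interval: 0.51648 ± 0.06716 → (0.449, 0.584).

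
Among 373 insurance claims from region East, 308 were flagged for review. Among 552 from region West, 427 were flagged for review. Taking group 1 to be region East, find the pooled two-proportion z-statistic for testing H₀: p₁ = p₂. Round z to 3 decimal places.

p̂₁ = 308/373 = 0.82574, p̂₂ = 427/552 = 0.77355.
Pooled p̂ = (308+427)/(373+552) = 735/925 = 0.79459.
SE = √[p̂(1−p̂)(1/n₁+1/n₂)] = √[0.79459·0.20541·(1/373+1/552)] ≈ 0.027079.
z = (p̂₁ − p̂₂)/SE = (0.82574 − 0.77355)/0.027079 = 0.05219/0.027079 = 1.927.

z = 1.927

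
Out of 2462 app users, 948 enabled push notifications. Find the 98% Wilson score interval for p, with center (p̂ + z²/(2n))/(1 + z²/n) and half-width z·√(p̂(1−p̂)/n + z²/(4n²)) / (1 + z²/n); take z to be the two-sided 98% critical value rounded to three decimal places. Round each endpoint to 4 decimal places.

Here p̂ = 948/2462 = 0.38505 and z = 2.326 (z² = 5.410276).
Denominator 1 + z²/n = 1 + 5.410276/2462 = 1.002198.
Adjusted center: (0.38505 + z²/(2n))/1.002198 = 0.38530.
Radicand: p̂(1−p̂)/n + z²/(4n²) = 0.000096177 + 0.000000223 = 0.000096400.
Half-width = z·√(radicand)/denom = 2.326·0.009818/1.002198 = 0.02279.
CI: 0.38530 ± 0.02279 = (0.3625, 0.4081).

(0.3625, 0.4081)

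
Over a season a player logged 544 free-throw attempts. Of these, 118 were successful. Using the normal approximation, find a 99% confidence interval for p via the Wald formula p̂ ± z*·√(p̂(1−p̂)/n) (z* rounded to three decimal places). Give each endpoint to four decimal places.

(0.1714, 0.2624)

p̂ = 118/544 = 0.21691.
SE = √(p̂(1−p̂)/n) = √(0.169861/544) = 0.017670.
z* = 2.576 at the 99% level.
Margin = 2.576·0.017670 = 0.04552.
Interval: 0.21691 ± 0.04552 → (0.1714, 0.2624).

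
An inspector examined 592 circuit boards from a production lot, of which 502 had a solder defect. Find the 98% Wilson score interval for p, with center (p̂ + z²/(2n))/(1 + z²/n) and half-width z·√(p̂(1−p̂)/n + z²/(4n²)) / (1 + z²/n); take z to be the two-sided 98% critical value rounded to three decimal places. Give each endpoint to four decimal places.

p̂ = 502/592 = 0.84797; z = 2.326, so z² = 5.410276.
Denominator 1 + z²/n = 1 + 5.410276/592 = 1.009139.
Adjusted center: (0.84797 + z²/(2n))/1.009139 = 0.84482.
Radicand: p̂(1−p̂)/n + z²/(4n²) = 0.000217762 + 0.000003859 = 0.000221621.
Half-width = 2.326·√0.000221621/1.009139 = 0.03431.
Interval: 0.84482 ± 0.03431 → (0.8105, 0.8791).

(0.8105, 0.8791)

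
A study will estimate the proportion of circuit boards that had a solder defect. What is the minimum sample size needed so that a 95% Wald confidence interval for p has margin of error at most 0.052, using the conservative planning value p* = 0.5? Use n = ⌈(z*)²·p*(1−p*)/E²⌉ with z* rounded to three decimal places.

For 95% confidence, z* = 1.960.
p*(1−p*) = 0.50·0.50 = 0.2500.
(z*)²·p*(1−p*)/E² = 3.841600·0.2500/0.002704 = 355.178.
⌈355.178⌉ = 356.

n = 356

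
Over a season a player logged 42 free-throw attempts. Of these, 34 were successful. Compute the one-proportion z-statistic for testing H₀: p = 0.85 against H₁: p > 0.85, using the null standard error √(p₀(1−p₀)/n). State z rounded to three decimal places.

The sample proportion is 34/42 = 0.80952.
Null standard error: √(0.85·0.15/42) = √0.003035714 = 0.055097.
Test statistic: z = -0.04048/0.055097 = -0.735.

z = -0.735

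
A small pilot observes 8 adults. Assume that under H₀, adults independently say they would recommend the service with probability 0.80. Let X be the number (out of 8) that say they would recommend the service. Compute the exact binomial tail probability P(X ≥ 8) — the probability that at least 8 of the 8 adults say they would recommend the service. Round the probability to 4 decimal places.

X is binomial with n = 8 and p = 0.80.
P(X ≥ 8) = C(8,8)·0.80^8·0.20^0.
= 0.167772 = 0.1678.

P = 0.1678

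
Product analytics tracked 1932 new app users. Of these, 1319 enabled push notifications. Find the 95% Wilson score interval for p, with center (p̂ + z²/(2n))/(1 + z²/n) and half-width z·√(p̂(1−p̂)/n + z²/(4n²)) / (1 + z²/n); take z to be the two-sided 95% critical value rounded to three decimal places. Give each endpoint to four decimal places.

Here p̂ = 1319/1932 = 0.68271 and z = 1.960 (z² = 3.841600).
1 + z²/n = 1.001988.
Center = (0.68271 + 0.000994)/1.001988 = 0.68235.
Radicand: p̂(1−p̂)/n + z²/(4n²) = 0.000112120 + 0.000000257 = 0.000112377.
Half-width = z·√(radicand)/denom = 1.960·0.010601/1.001988 = 0.02074.
Interval: 0.68235 ± 0.02074 → (0.6616, 0.7031).

(0.6616, 0.7031)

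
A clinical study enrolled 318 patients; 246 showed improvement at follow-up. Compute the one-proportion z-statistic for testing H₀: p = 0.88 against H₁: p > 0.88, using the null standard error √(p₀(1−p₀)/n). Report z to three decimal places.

Sample proportion p̂ = 246/318 = 0.77358.
Null standard error: √(0.88·0.12/318) = √0.000332075 = 0.018223.
z = (0.77358 − 0.88)/0.018223 = -0.10642/0.018223 = -5.840.

z = -5.840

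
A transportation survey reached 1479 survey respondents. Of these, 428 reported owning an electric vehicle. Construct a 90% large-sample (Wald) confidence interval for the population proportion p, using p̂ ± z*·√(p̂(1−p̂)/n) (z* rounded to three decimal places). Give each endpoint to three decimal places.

(0.270, 0.309)

p̂ = 428/1479 = 0.28938.
SE = √(p̂(1−p̂)/n) = √(0.205641/1479) = 0.011792.
For 90% confidence, z* = 1.645.
Margin = 1.645·0.011792 = 0.01940.
CI: 0.28938 ± 0.01940 = (0.270, 0.309).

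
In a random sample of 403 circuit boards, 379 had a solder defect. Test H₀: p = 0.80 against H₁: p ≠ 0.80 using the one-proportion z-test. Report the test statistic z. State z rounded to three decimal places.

p̂ = 379/403 = 0.94045.
SE₀ = √(0.80·0.20/403) = 0.019925.
z = (p̂ − p₀)/SE = (0.94045 − 0.80)/0.019925 = 7.049.

z = 7.049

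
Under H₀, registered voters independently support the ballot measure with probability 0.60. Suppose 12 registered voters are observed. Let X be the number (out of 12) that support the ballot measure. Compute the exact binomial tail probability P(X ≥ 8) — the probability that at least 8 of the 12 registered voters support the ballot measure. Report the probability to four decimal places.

X ~ Binomial(n=12, p=0.60).
P(X ≥ 8) = Σ_{j=8}^{12} C(12,j)·0.60^j·0.40^{12−j}.
= 0.212841 + 0.141894 + 0.063852 + 0.017414 + 0.002177 = 0.4382.

P = 0.4382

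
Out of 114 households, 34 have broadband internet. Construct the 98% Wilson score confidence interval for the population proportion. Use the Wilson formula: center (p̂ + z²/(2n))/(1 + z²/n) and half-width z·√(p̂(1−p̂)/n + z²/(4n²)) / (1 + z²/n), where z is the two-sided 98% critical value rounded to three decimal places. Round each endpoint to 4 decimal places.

p̂ = 34/114 = 0.29825; z = 2.326, so z² = 5.410276.
1 + z²/n = 1.047459.
Center = (0.29825 + 0.023729)/1.047459 = 0.30739.
Radicand: p̂(1−p̂)/n + z²/(4n²) = 0.001835923 + 0.000104076 = 0.001939999.
Half-width = z·√(radicand)/denom = 2.326·0.044045/1.047459 = 0.09781.
Interval: 0.30739 ± 0.09781 → (0.2096, 0.4052).

(0.2096, 0.4052)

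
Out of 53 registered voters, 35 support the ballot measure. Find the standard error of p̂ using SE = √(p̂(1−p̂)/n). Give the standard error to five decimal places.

SE = 0.06505

Sample proportion p̂ = 35/53 = 0.66038.
p̂(1−p̂) = 0.224278.
Dividing by n and taking the root: √0.004231660 = 0.06505.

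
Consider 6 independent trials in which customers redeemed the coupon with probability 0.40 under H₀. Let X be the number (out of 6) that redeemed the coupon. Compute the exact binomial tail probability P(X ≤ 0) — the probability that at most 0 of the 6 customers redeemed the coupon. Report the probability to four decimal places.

P = 0.0467

X ~ Binomial(n=6, p=0.40).
P(X ≤ 0) = C(6,0)·0.40^0·0.60^6.
= 0.046656 = 0.0467.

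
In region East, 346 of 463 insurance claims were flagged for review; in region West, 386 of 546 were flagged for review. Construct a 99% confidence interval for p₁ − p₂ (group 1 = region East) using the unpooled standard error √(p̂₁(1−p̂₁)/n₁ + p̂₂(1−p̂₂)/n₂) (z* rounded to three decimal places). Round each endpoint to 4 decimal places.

p̂₁ = 346/463 = 0.74730, p̂₂ = 386/546 = 0.70696; p̂₁ − p̂₂ = 0.04034.
Unpooled SE = √(p̂₁(1−p̂₁)/n₁ + p̂₂(1−p̂₂)/n₂) = √(0.000407867 + 0.000379428) = 0.028059.
For 99% confidence, z* = 2.576. Margin = 2.576·0.028059 = 0.07228.
So the interval runs from -0.0319 to 0.1126.

(-0.0319, 0.1126)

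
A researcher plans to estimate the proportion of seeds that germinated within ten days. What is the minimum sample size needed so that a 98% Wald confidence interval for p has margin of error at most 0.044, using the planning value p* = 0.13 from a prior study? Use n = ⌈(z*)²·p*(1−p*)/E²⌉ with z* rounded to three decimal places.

For 98% confidence, z* = 2.326.
p*(1−p*) = 0.1131.
Required n before rounding: 5.410276 × 0.1131 / 0.044² = 316.065.
Rounding up, n = 317.

n = 317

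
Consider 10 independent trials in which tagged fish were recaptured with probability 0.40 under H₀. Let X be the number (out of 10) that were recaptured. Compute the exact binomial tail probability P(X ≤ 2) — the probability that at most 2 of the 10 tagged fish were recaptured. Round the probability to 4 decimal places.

P = 0.1673

X ~ Binomial(n=10, p=0.40).
P(X ≤ 2) = C(10,0)·0.40^0·0.60^10 + C(10,1)·0.40^1·0.60^9 + C(10,2)·0.40^2·0.60^8.
= 0.006047 + 0.040311 + 0.120932 = 0.1673.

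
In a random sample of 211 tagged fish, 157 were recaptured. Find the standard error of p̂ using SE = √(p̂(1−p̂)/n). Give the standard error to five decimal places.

SE = 0.03004

The sample proportion is 157/211 = 0.74408.
p̂(1−p̂) = 0.74408·0.25592 = 0.190425.
Dividing by n and taking the root: √0.000902488 = 0.03004.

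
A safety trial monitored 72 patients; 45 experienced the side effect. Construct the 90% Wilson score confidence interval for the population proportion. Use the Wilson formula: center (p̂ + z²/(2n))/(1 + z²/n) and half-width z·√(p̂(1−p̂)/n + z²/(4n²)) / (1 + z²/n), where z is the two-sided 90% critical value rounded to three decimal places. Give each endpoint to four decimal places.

p̂ = 45/72 = 0.62500; z = 1.645, so z² = 2.706025.
Denominator 1 + z²/n = 1 + 2.706025/72 = 1.037584.
Center = (0.62500 + 0.018792)/1.037584 = 0.62047.
Radicand: p̂(1−p̂)/n + z²/(4n²) = 0.003255208 + 0.000130499 = 0.003385707.
Half-width = z·√(radicand)/denom = 1.645·0.058187/1.037584 = 0.09225.
Interval: 0.62047 ± 0.09225 → (0.5282, 0.7127).

(0.5282, 0.7127)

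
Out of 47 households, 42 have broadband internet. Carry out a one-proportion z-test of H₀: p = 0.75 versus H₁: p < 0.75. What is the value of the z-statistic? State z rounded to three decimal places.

z = 2.274

Sample proportion p̂ = 42/47 = 0.89362.
Under H₀, SE = √(p₀(1−p₀)/n) = √(0.75·0.25/47) = √0.003989362 = 0.063161.
z = (0.89362 − 0.75)/0.063161 = 0.14362/0.063161 = 2.274.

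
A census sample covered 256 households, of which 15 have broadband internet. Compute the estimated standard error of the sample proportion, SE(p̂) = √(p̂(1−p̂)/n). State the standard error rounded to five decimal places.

SE = 0.01468

The sample proportion is 15/256 = 0.05859.
p̂(1−p̂) = 0.05859·0.94141 = 0.055157.
Dividing by n and taking the root: √0.000215457 = 0.01468.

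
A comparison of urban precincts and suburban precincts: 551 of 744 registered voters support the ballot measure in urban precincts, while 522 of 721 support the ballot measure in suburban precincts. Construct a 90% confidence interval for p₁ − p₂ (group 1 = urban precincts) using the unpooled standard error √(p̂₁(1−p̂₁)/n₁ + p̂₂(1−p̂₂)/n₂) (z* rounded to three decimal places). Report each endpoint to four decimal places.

(-0.0215, 0.0547)

p̂₁ = 551/744 = 0.74059, p̂₂ = 522/721 = 0.72399; p̂₁ − p̂₂ = 0.01660.
Unpooled SE = √(p̂₁(1−p̂₁)/n₁ + p̂₂(1−p̂₂)/n₂) = √(0.000258220 + 0.000277152) = 0.023138.
The 90% critical value is z* = 1.645. Margin = 1.645·0.023138 = 0.03806.
Interval: 0.01660 ± 0.03806 → (-0.0215, 0.0547).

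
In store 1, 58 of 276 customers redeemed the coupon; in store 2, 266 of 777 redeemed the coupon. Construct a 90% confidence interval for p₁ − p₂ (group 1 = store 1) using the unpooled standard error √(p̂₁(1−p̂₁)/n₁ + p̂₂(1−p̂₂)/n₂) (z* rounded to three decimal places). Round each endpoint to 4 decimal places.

(-0.1813, -0.0831)

p̂₁ = 0.21014, p̂₂ = 0.34234, so the observed difference is -0.13220.
SE = √(0.000601391 + 0.000289761) = √0.000891152 = 0.029852.
The 90% critical value is z* = 1.645. Margin of error = 0.04911.
So the interval runs from -0.1813 to -0.0831.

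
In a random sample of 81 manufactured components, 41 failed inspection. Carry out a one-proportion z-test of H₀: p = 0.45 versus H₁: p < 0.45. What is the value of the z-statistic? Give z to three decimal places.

Sample proportion p̂ = 41/81 = 0.50617.
Under H₀, SE = √(p₀(1−p₀)/n) = √(0.45·0.55/81) = √0.003055556 = 0.055277.
Test statistic: z = 0.05617/0.055277 = 1.016.

z = 1.016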